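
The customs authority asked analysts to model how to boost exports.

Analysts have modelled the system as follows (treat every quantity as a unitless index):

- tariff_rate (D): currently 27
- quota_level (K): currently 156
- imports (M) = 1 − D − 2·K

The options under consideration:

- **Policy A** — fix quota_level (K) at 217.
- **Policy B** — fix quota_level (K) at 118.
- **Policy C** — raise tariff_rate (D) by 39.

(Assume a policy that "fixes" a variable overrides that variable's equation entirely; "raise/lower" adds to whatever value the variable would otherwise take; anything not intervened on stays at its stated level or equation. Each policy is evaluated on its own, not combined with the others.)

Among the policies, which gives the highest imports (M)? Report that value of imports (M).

Policy A (K := 217):
  D = 27
  K = 217
  M = 1 − 27 − 2·217 = -460
Policy B (K := 118):
  D = 27
  K = 118
  M = 1 − 27 − 2·118 = -262
Policy C (D + 39):
  D = 27 + 39 = 66
  K = 156
  M = 1 − 66 − 2·156 = -377
Comparing — Policy A: M=-460, Policy B: M=-262, Policy C: M=-377. Highest is -262 (Policy B).

-262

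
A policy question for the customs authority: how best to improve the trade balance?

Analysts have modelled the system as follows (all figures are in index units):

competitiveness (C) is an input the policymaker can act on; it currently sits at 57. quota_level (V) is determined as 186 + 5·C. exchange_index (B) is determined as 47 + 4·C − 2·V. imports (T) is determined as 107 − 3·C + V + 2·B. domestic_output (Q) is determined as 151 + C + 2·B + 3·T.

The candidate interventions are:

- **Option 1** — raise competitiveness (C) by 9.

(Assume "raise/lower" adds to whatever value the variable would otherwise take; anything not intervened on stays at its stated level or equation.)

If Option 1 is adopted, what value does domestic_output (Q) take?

-4276

Option 1 (C + 9):
  C = 57 + 9 = 66
  V = 186 + 5·66 = 516
  B = 47 + 4·66 − 2·516 = -721
  T = 107 − 3·66 + 516 + 2·(-721) = -1017
  Q = 151 + 66 + 2·(-721) + 3·(-1017) = -4276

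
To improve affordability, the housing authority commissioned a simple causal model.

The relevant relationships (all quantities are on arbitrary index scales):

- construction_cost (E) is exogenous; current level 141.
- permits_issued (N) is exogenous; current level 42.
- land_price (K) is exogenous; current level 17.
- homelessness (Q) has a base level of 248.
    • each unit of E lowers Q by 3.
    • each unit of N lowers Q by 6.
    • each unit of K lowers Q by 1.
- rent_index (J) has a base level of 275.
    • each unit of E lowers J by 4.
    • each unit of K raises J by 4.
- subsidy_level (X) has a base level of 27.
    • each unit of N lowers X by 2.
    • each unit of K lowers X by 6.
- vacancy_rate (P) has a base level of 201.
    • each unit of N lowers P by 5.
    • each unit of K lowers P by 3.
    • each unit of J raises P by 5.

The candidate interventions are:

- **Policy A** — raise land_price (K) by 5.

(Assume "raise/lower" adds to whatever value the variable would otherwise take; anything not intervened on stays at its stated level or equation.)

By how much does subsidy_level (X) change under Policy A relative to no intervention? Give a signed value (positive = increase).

-30

Baseline:
  N = 42
  K = 17
  X = 27 − 2·42 − 6·17 = -159
Policy A (K + 5):
  N = 42
  K = 17 + 5 = 22
  X = 27 − 2·42 − 6·22 = -189
Change in X: -189 − (-159) = -30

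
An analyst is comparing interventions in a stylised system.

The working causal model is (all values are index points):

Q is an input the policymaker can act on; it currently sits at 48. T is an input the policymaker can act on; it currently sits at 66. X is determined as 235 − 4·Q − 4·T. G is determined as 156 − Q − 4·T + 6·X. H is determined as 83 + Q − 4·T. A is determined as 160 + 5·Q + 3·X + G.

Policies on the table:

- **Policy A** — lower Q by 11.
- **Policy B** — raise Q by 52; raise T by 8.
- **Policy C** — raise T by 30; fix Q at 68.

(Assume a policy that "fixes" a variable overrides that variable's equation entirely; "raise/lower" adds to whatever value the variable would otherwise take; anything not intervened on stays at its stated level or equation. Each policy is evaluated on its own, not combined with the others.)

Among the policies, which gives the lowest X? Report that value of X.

-461

Policy A (Q − 11):
  Q = 48 − 11 = 37
  T = 66
  X = 235 − 4·37 − 4·66 = -177
Policy B (Q + 52, T + 8):
  Q = 48 + 52 = 100
  T = 66 + 8 = 74
  X = 235 − 4·100 − 4·74 = -461
Policy C (T + 30, Q := 68):
  Q = 68
  T = 66 + 30 = 96
  X = 235 − 4·68 − 4·96 = -421
Comparing — Policy A: X=-177, Policy B: X=-461, Policy C: X=-421. Lowest is -461 (Policy B).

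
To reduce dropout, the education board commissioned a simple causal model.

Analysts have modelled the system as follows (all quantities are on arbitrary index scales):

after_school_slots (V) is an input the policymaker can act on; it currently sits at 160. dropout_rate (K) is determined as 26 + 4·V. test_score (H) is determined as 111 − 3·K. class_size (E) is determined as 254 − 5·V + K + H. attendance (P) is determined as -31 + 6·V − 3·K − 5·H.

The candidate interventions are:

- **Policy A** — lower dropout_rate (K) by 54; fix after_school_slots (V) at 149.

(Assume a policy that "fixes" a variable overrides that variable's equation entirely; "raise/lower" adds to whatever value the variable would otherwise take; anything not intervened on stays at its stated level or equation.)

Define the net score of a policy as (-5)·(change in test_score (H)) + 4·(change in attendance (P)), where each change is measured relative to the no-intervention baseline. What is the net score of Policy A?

-6438

Baseline:
  V = 160
  K = 26 + 4·160 = 666
  H = 111 − 3·666 = -1887
  P = -31 + 6·160 − 3·666 − 5·(-1887) = 8366
Policy A (K − 54, V := 149):
  V = 149
  K = 26 + 4·149 (−54 from intervention) = 568
  H = 111 − 3·568 = -1593
  P = -31 + 6·149 − 3·568 − 5·(-1593) = 7124
ΔH = -1593 − (-1887) = 294; ΔP = 7124 − 8366 = -1242
Score = (-5)·294 + 4·(-1242) = -6438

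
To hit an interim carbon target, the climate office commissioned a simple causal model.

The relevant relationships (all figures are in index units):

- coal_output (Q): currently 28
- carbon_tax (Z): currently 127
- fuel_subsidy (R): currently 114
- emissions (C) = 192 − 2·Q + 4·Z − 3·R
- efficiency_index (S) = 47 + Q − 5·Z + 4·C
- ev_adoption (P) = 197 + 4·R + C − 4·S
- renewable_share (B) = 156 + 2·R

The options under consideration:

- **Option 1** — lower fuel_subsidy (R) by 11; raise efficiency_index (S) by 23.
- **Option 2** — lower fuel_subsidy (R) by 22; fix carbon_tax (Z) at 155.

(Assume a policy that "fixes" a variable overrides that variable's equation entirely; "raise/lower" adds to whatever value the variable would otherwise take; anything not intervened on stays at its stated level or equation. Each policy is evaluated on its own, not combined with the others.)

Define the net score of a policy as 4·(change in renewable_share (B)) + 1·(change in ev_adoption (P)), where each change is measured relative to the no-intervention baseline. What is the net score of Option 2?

-2374

Baseline:
  Q = 28
  Z = 127
  R = 114
  C = 192 − 2·28 + 4·127 − 3·114 = 302
  S = 47 + 28 − 5·127 + 4·302 = 648
  P = 197 + 4·114 + 302 − 4·648 = -1637
  B = 156 + 2·114 = 384
Option 2 (R − 22, Z := 155):
  Q = 28
  Z = 155
  R = 114 − 22 = 92
  C = 192 − 2·28 + 4·155 − 3·92 = 480
  S = 47 + 28 − 5·155 + 4·480 = 1220
  P = 197 + 4·92 + 480 − 4·1220 = -3835
  B = 156 + 2·92 = 340
ΔB = 340 − 384 = -44; ΔP = -3835 − (-1637) = -2198
Score = 4·(-44) + 1·(-2198) = -2374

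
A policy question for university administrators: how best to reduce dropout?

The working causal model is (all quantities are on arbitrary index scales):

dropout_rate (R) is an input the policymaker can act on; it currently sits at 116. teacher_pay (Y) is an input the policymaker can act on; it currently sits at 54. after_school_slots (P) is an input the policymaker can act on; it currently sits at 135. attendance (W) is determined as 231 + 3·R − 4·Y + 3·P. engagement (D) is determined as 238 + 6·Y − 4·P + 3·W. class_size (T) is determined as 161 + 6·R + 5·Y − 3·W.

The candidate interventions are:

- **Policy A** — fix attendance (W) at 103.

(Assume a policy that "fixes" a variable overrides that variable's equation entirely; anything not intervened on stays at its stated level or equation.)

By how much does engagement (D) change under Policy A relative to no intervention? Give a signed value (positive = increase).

Baseline:
  R = 116
  Y = 54
  P = 135
  W = 231 + 3·116 − 4·54 + 3·135 = 768
  D = 238 + 6·54 − 4·135 + 3·768 = 2326
Policy A (W := 103):
  R = 116
  Y = 54
  P = 135
  W = 103
  D = 238 + 6·54 − 4·135 + 3·103 = 331
Change in D: 331 − 2326 = -1995

-1995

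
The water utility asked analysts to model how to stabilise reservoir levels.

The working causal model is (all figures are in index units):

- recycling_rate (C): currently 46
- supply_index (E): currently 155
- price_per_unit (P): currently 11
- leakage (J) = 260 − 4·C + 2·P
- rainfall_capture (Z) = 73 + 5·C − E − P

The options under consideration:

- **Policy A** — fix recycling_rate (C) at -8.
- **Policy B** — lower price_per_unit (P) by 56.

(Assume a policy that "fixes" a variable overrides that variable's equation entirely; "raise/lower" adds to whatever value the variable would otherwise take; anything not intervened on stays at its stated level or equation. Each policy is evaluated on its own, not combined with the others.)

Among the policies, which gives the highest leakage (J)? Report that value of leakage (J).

314

Policy A (C := -8):
  C = -8
  P = 11
  J = 260 − 4·(-8) + 2·11 = 314
Policy B (P − 56):
  C = 46
  P = 11 − 56 = -45
  J = 260 − 4·46 + 2·(-45) = -14
Comparing — Policy A: J=314, Policy B: J=-14. Highest is 314 (Policy A).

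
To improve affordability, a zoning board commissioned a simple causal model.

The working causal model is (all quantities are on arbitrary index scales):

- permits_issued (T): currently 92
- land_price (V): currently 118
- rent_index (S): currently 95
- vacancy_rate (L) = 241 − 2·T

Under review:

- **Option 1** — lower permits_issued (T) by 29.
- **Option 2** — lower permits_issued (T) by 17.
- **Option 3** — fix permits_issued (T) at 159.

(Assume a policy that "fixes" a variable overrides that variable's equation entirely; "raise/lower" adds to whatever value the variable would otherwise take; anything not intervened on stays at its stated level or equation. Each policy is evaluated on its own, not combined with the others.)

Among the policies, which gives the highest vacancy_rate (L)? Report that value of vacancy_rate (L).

115

Option 1 (T − 29):
  T = 92 − 29 = 63
  L = 241 − 2·63 = 115
Option 2 (T − 17):
  T = 92 − 17 = 75
  L = 241 − 2·75 = 91
Option 3 (T := 159):
  T = 159
  L = 241 − 2·159 = -77
Comparing — Option 1: L=115, Option 2: L=91, Option 3: L=-77. Highest is 115 (Option 1).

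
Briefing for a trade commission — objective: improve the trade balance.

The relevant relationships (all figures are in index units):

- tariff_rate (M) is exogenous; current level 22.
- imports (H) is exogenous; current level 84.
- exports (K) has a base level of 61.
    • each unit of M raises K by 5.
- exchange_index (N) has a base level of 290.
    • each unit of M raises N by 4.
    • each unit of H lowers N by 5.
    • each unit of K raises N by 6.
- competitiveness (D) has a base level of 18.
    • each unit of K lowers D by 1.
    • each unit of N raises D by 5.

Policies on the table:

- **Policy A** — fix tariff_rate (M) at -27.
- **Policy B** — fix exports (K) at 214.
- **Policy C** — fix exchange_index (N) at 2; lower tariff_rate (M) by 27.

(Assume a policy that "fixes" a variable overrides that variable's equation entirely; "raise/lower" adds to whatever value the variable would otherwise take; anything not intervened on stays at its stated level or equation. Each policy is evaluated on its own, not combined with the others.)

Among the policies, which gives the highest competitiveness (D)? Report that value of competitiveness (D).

Policy A (M := -27):
  M = -27
  H = 84
  K = 61 + 5·(-27) = -74
  N = 290 + 4·(-27) − 5·84 + 6·(-74) = -682
  D = 18 − (-74) + 5·(-682) = -3318
Policy B (K := 214):
  M = 22
  H = 84
  K = 214
  N = 290 + 4·22 − 5·84 + 6·214 = 1242
  D = 18 − 214 + 5·1242 = 6014
Policy C (N := 2, M − 27):
  M = 22 − 27 = -5
  H = 84
  K = 61 + 5·(-5) = 36
  N = 2
  D = 18 − 36 + 5·2 = -8
Comparing — Policy A: D=-3318, Policy B: D=6014, Policy C: D=-8. Highest is 6014 (Policy B).

6014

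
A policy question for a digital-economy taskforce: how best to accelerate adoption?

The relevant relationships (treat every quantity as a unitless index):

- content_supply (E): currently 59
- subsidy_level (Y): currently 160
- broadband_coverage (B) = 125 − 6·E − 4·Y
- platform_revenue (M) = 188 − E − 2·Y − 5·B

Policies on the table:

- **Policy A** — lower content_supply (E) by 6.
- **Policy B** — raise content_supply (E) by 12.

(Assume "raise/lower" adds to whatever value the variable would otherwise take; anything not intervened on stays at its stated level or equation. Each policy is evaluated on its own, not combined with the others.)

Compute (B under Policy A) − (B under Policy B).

Policy A (E − 6):
  E = 59 − 6 = 53
  Y = 160
  B = 125 − 6·53 − 4·160 = -833
Policy B (E + 12):
  E = 59 + 12 = 71
  Y = 160
  B = 125 − 6·71 − 4·160 = -941
B: -833 − (-941) = 108

108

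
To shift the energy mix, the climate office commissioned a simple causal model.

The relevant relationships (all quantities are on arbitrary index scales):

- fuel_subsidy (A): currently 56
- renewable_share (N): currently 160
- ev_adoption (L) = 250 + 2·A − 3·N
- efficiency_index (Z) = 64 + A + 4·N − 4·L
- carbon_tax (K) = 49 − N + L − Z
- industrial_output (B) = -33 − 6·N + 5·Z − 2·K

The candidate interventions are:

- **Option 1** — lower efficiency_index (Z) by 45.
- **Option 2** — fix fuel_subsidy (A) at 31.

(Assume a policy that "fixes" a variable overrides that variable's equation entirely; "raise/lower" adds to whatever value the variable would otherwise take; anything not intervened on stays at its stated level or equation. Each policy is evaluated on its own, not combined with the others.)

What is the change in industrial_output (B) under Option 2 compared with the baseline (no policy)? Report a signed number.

Baseline:
  A = 56
  N = 160
  L = 250 + 2·56 − 3·160 = -118
  Z = 64 + 56 + 4·160 − 4·(-118) = 1232
  K = 49 − 160 + (-118) − 1232 = -1461
  B = -33 − 6·160 + 5·1232 − 2·(-1461) = 8089
Option 2 (A := 31):
  A = 31
  N = 160
  L = 250 + 2·31 − 3·160 = -168
  Z = 64 + 31 + 4·160 − 4·(-168) = 1407
  K = 49 − 160 + (-168) − 1407 = -1686
  B = -33 − 6·160 + 5·1407 − 2·(-1686) = 9414
Change in B: 9414 − 8089 = 1325

1325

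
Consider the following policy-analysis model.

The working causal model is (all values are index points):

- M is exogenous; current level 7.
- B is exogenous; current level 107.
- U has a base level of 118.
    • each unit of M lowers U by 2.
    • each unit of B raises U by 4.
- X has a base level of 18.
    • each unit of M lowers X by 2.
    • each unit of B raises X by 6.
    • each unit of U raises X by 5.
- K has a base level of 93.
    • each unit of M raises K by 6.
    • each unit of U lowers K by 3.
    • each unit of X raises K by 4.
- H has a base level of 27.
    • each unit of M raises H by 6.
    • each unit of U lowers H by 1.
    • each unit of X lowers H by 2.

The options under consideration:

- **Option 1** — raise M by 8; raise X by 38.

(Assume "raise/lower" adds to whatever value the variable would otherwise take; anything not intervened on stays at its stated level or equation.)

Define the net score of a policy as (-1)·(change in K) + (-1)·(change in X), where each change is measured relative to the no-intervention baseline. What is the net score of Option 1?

Baseline:
  M = 7
  B = 107
  U = 118 − 2·7 + 4·107 = 532
  X = 18 − 2·7 + 6·107 + 5·532 = 3306
  K = 93 + 6·7 − 3·532 + 4·3306 = 11763
Option 1 (M + 8, X + 38):
  M = 7 + 8 = 15
  B = 107
  U = 118 − 2·15 + 4·107 = 516
  X = 18 − 2·15 + 6·107 + 5·516 (+38 from intervention) = 3248
  K = 93 + 6·15 − 3·516 + 4·3248 = 11627
ΔK = 11627 − 11763 = -136; ΔX = 3248 − 3306 = -58
Score = (-1)·(-136) + (-1)·(-58) = 194

194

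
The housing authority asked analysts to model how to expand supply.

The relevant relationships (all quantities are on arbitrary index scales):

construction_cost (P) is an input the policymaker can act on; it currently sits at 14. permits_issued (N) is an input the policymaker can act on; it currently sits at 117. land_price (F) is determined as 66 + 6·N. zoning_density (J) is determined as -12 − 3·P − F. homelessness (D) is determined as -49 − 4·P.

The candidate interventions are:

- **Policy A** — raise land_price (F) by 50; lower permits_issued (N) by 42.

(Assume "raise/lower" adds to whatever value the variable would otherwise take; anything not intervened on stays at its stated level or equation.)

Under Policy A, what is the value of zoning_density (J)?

-620

Policy A (F + 50, N − 42):
  P = 14
  N = 117 − 42 = 75
  F = 66 + 6·75 (+50 from intervention) = 566
  J = -12 − 3·14 − 566 = -620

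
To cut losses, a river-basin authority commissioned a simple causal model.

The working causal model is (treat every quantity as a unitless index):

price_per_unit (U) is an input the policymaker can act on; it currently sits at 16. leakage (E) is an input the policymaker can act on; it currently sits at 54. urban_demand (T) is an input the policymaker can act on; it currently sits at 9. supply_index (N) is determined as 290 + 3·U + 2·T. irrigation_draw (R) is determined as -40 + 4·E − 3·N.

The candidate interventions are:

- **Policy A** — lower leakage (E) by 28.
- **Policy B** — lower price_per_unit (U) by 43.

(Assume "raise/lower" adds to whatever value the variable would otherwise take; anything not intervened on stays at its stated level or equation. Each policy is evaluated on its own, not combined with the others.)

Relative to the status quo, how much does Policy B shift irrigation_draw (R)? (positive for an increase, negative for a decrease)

Baseline:
  U = 16
  E = 54
  T = 9
  N = 290 + 3·16 + 2·9 = 356
  R = -40 + 4·54 − 3·356 = -892
Policy B (U − 43):
  U = 16 − 43 = -27
  E = 54
  T = 9
  N = 290 + 3·(-27) + 2·9 = 227
  R = -40 + 4·54 − 3·227 = -505
Change in R: -505 − (-892) = 387

387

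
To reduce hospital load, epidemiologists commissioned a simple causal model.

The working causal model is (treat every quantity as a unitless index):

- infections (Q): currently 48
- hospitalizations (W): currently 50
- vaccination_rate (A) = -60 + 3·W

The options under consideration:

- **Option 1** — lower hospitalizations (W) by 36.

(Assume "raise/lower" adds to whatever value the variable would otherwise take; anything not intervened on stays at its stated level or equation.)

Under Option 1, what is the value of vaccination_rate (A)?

Option 1 (W − 36):
  W = 50 − 36 = 14
  A = -60 + 3·14 = -18

-18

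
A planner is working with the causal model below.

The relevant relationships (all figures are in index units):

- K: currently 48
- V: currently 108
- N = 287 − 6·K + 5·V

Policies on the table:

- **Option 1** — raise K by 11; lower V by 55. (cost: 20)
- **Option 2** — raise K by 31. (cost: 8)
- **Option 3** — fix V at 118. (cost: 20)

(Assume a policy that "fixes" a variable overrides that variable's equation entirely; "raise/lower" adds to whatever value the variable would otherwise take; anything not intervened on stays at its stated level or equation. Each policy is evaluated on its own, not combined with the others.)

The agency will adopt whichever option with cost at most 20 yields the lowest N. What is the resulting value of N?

198

Option 1 (K + 11, V − 55):
  K = 48 + 11 = 59
  V = 108 − 55 = 53
  N = 287 − 6·59 + 5·53 = 198
Option 2 (K + 31):
  K = 48 + 31 = 79
  V = 108
  N = 287 − 6·79 + 5·108 = 353
Option 3 (V := 118):
  K = 48
  V = 118
  N = 287 − 6·48 + 5·118 = 589
Comparing — Option 1: N=198, Option 2: N=353, Option 3: N=589. Lowest is 198 (Option 1).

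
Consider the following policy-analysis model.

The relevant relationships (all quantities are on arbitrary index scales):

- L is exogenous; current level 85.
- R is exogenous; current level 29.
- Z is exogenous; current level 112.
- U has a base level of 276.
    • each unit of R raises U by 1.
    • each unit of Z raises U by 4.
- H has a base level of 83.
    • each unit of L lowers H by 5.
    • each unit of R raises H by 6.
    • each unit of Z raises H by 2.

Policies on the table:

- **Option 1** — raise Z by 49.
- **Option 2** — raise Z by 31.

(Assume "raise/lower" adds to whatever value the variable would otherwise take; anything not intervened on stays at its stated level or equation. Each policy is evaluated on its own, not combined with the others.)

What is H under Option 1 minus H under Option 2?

36

Option 1 (Z + 49):
  L = 85
  R = 29
  Z = 112 + 49 = 161
  H = 83 − 5·85 + 6·29 + 2·161 = 154
Option 2 (Z + 31):
  L = 85
  R = 29
  Z = 112 + 31 = 143
  H = 83 − 5·85 + 6·29 + 2·143 = 118
H: 154 − 118 = 36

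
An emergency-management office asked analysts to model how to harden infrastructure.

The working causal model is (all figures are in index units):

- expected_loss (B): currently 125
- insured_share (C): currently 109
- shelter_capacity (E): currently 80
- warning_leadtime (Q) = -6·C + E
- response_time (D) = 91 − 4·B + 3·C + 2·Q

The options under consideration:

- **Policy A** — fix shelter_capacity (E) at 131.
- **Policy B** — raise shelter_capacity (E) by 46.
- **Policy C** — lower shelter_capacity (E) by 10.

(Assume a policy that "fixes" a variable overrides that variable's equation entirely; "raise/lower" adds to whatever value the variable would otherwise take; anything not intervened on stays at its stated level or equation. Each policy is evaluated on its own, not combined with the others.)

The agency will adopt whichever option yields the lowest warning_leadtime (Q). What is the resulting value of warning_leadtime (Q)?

Policy A (E := 131):
  C = 109
  E = 131
  Q = 0 − 6·109 + 131 = -523
Policy B (E + 46):
  C = 109
  E = 80 + 46 = 126
  Q = 0 − 6·109 + 126 = -528
Policy C (E − 10):
  C = 109
  E = 80 − 10 = 70
  Q = 0 − 6·109 + 70 = -584
Comparing — Policy A: Q=-523, Policy B: Q=-528, Policy C: Q=-584. Lowest is -584 (Policy C).

-584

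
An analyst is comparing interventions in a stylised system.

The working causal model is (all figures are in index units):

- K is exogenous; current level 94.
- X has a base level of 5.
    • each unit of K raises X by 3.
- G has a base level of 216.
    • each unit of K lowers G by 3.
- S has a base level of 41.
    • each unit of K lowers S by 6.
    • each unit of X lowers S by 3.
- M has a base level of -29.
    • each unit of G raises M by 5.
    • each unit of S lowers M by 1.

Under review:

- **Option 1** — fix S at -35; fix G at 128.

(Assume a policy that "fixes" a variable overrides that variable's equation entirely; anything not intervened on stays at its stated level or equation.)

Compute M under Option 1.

Option 1 (S := -35, G := 128):
  K = 94
  X = 5 + 3·94 = 287
  G = 128
  S = -35
  M = -29 + 5·128 − (-35) = 646

646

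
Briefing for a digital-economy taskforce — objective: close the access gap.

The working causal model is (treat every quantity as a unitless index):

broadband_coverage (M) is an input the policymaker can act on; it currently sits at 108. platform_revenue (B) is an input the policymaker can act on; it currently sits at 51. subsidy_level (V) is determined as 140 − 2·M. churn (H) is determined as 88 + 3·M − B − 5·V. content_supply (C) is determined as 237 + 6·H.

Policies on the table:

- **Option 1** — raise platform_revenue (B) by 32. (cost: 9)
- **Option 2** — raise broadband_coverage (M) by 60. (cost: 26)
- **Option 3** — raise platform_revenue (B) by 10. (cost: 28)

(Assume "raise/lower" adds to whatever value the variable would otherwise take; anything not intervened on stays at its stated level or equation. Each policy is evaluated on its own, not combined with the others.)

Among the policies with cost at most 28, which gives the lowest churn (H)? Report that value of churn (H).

Option 1 (B + 32):
  M = 108
  B = 51 + 32 = 83
  V = 140 − 2·108 = -76
  H = 88 + 3·108 − 83 − 5·(-76) = 709
Option 2 (M + 60):
  M = 108 + 60 = 168
  B = 51
  V = 140 − 2·168 = -196
  H = 88 + 3·168 − 51 − 5·(-196) = 1521
Option 3 (B + 10):
  M = 108
  B = 51 + 10 = 61
  V = 140 − 2·108 = -76
  H = 88 + 3·108 − 61 − 5·(-76) = 731
Comparing — Option 1: H=709, Option 2: H=1521, Option 3: H=731. Lowest is 709 (Option 1).

709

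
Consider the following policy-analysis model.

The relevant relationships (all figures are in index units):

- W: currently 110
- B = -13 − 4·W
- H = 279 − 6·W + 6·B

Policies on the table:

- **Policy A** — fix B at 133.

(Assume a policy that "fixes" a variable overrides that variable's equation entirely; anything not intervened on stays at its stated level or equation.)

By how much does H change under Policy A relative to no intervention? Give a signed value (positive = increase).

3516

Baseline:
  W = 110
  B = -13 − 4·110 = -453
  H = 279 − 6·110 + 6·(-453) = -3099
Policy A (B := 133):
  W = 110
  B = 133
  H = 279 − 6·110 + 6·133 = 417
Change in H: 417 − (-3099) = 3516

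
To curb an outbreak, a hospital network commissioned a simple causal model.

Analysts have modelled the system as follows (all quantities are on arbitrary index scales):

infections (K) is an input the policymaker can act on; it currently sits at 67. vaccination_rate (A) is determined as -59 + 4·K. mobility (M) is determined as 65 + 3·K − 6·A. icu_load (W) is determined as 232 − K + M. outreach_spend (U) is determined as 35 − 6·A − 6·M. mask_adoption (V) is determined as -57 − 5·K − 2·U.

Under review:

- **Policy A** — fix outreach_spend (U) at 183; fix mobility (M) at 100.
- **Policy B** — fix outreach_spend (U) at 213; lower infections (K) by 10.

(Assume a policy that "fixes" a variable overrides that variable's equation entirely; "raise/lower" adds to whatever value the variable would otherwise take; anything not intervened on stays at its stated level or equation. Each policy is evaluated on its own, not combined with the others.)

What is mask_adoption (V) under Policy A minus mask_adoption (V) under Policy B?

10

Policy A (U := 183, M := 100):
  K = 67
  A = -59 + 4·67 = 209
  M = 100
  U = 183
  V = -57 − 5·67 − 2·183 = -758
Policy B (U := 213, K − 10):
  K = 67 − 10 = 57
  A = -59 + 4·57 = 169
  M = 65 + 3·57 − 6·169 = -778
  U = 213
  V = -57 − 5·57 − 2·213 = -768
V: -758 − (-768) = 10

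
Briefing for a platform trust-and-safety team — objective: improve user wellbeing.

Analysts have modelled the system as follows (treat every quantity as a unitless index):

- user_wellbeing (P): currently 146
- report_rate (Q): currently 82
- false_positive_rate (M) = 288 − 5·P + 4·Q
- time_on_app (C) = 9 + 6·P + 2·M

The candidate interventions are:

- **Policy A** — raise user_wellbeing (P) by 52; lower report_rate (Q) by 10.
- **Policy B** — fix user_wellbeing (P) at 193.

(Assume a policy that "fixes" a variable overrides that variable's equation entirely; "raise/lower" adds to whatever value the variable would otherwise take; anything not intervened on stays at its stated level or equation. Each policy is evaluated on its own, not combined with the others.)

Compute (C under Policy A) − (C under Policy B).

-100

Policy A (P + 52, Q − 10):
  P = 146 + 52 = 198
  Q = 82 − 10 = 72
  M = 288 − 5·198 + 4·72 = -414
  C = 9 + 6·198 + 2·(-414) = 369
Policy B (P := 193):
  P = 193
  Q = 82
  M = 288 − 5·193 + 4·82 = -349
  C = 9 + 6·193 + 2·(-349) = 469
C: 369 − 469 = -100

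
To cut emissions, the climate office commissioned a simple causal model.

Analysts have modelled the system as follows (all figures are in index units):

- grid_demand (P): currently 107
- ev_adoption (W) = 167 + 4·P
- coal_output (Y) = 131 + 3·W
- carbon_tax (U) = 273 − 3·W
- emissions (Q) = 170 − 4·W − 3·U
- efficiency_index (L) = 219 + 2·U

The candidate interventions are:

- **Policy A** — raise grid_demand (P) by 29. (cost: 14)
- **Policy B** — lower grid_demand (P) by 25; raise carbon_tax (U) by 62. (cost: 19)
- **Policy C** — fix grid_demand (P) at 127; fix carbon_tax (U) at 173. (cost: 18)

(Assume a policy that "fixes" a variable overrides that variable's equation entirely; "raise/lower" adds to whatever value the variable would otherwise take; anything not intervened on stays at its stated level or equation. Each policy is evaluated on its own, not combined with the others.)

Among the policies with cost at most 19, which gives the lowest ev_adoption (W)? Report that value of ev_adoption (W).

Policy A (P + 29):
  P = 107 + 29 = 136
  W = 167 + 4·136 = 711
Policy B (P − 25, U + 62):
  P = 107 − 25 = 82
  W = 167 + 4·82 = 495
Policy C (P := 127, U := 173):
  P = 127
  W = 167 + 4·127 = 675
Comparing — Policy A: W=711, Policy B: W=495, Policy C: W=675. Lowest is 495 (Policy B).

495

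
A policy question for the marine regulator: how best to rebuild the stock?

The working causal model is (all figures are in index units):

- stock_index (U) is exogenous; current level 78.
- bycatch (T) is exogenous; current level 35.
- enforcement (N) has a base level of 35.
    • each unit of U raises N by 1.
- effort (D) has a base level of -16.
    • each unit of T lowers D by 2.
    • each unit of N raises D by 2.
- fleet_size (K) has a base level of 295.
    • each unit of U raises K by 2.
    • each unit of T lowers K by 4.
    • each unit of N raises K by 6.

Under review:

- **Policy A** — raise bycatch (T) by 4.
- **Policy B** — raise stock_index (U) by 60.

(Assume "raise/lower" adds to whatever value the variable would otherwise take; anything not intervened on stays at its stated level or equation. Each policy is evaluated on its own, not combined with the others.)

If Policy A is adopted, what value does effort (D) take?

Policy A (T + 4):
  U = 78
  T = 35 + 4 = 39
  N = 35 + 78 = 113
  D = -16 − 2·39 + 2·113 = 132

132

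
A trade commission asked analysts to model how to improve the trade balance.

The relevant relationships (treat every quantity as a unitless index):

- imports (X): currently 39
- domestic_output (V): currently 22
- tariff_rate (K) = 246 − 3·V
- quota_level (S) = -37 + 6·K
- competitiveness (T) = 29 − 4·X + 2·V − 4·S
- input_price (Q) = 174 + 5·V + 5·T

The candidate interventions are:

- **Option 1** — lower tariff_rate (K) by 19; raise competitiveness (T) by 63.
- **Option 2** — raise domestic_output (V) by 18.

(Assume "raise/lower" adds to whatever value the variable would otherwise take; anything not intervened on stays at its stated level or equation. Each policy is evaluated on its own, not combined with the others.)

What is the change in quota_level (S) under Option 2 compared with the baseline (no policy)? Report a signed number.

-324

Baseline:
  V = 22
  K = 246 − 3·22 = 180
  S = -37 + 6·180 = 1043
Option 2 (V + 18):
  V = 22 + 18 = 40
  K = 246 − 3·40 = 126
  S = -37 + 6·126 = 719
Change in S: 719 − 1043 = -324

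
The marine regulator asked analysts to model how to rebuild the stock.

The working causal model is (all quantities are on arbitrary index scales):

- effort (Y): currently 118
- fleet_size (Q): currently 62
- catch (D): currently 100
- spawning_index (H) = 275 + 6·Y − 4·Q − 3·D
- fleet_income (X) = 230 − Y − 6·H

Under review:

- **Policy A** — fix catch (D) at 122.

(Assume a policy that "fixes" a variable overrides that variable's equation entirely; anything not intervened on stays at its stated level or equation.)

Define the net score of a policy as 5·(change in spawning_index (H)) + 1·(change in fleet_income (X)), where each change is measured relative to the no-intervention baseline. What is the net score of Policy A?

Baseline:
  Y = 118
  Q = 62
  D = 100
  H = 275 + 6·118 − 4·62 − 3·100 = 435
  X = 230 − 118 − 6·435 = -2498
Policy A (D := 122):
  Y = 118
  Q = 62
  D = 122
  H = 275 + 6·118 − 4·62 − 3·122 = 369
  X = 230 − 118 − 6·369 = -2102
ΔH = 369 − 435 = -66; ΔX = -2102 − (-2498) = 396
Score = 5·(-66) + 1·396 = 66

66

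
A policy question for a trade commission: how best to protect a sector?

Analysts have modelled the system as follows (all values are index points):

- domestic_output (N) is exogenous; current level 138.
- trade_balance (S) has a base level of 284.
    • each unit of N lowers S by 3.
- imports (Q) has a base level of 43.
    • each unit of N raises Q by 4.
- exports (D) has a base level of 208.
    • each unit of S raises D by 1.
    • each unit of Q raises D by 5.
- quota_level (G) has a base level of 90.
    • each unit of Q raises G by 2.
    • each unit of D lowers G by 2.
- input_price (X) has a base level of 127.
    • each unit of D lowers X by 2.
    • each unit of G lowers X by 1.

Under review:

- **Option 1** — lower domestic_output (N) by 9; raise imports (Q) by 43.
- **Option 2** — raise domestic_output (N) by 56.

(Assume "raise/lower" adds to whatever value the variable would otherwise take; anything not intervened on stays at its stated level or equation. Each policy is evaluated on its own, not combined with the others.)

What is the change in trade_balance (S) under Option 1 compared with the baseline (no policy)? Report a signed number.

Baseline:
  N = 138
  S = 284 − 3·138 = -130
Option 1 (N − 9, Q + 43):
  N = 138 − 9 = 129
  S = 284 − 3·129 = -103
Change in S: -103 − (-130) = 27

27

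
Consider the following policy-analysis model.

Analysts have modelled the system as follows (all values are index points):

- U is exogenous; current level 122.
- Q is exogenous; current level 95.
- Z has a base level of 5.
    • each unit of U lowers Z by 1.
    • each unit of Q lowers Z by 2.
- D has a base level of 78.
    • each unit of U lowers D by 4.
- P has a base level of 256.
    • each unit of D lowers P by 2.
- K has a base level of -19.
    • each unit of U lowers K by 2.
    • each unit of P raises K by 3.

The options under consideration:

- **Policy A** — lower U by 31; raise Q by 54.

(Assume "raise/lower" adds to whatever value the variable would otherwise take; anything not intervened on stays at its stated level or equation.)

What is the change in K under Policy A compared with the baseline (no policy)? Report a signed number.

-682

Baseline:
  U = 122
  D = 78 − 4·122 = -410
  P = 256 − 2·(-410) = 1076
  K = -19 − 2·122 + 3·1076 = 2965
Policy A (U − 31, Q + 54):
  U = 122 − 31 = 91
  D = 78 − 4·91 = -286
  P = 256 − 2·(-286) = 828
  K = -19 − 2·91 + 3·828 = 2283
Change in K: 2283 − 2965 = -682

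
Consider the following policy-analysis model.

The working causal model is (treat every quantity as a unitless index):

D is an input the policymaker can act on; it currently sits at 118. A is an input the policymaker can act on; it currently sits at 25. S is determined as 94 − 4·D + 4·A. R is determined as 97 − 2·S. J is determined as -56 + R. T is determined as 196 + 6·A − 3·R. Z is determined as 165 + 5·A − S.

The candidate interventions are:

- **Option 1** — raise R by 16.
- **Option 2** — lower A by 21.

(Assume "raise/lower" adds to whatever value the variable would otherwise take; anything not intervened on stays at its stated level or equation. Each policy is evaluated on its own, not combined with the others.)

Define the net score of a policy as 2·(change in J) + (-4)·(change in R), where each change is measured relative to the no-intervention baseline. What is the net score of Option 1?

-32

Baseline:
  D = 118
  A = 25
  S = 94 − 4·118 + 4·25 = -278
  R = 97 − 2·(-278) = 653
  J = -56 + 653 = 597
Option 1 (R + 16):
  D = 118
  A = 25
  S = 94 − 4·118 + 4·25 = -278
  R = 97 − 2·(-278) (+16 from intervention) = 669
  J = -56 + 669 = 613
ΔJ = 613 − 597 = 16; ΔR = 669 − 653 = 16
Score = 2·16 + (-4)·16 = -32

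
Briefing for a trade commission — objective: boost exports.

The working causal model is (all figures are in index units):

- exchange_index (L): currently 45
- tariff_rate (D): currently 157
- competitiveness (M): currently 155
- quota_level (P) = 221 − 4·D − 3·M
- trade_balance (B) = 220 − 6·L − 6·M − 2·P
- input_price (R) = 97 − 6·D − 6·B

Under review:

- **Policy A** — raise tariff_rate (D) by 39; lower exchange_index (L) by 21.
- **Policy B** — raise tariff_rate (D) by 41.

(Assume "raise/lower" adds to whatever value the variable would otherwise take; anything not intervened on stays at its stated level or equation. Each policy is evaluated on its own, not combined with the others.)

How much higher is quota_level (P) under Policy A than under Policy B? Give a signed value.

8

Policy A (D + 39, L − 21):
  D = 157 + 39 = 196
  M = 155
  P = 221 − 4·196 − 3·155 = -1028
Policy B (D + 41):
  D = 157 + 41 = 198
  M = 155
  P = 221 − 4·198 − 3·155 = -1036
P: -1028 − (-1036) = 8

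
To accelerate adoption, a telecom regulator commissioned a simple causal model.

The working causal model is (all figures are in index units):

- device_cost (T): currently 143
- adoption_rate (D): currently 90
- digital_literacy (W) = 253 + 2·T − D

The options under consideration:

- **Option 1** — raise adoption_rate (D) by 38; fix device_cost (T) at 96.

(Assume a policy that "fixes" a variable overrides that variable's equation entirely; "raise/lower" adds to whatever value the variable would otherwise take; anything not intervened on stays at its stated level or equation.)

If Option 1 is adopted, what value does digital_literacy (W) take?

317

Option 1 (D + 38, T := 96):
  T = 96
  D = 90 + 38 = 128
  W = 253 + 2·96 − 128 = 317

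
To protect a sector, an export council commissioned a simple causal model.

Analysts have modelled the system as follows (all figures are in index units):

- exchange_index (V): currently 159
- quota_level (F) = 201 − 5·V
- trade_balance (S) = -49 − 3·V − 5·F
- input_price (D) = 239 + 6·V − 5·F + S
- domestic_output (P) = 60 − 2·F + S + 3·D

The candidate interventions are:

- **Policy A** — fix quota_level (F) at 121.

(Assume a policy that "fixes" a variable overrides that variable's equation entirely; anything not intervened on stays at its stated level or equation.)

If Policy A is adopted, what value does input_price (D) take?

-543

Policy A (F := 121):
  V = 159
  F = 121
  S = -49 − 3·159 − 5·121 = -1131
  D = 239 + 6·159 − 5·121 + (-1131) = -543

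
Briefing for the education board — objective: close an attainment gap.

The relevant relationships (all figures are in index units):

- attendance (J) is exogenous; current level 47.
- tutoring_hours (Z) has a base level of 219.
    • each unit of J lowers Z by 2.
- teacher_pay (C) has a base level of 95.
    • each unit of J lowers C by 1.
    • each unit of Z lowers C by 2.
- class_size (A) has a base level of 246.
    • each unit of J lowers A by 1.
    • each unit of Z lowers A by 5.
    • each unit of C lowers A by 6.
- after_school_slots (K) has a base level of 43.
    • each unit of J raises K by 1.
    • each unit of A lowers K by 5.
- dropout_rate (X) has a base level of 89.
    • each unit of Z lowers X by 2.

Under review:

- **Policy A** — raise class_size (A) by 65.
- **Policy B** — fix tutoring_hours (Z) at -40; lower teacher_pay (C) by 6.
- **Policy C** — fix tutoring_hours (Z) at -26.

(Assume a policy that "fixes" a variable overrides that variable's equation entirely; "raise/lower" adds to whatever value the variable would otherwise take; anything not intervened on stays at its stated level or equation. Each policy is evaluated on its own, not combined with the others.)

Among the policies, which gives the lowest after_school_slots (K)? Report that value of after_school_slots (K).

Policy A (A + 65):
  J = 47
  Z = 219 − 2·47 = 125
  C = 95 − 47 − 2·125 = -202
  A = 246 − 47 − 5·125 − 6·(-202) (+65 from intervention) = 851
  K = 43 + 47 − 5·851 = -4165
Policy B (Z := -40, C − 6):
  J = 47
  Z = -40
  C = 95 − 47 − 2·(-40) (−6 from intervention) = 122
  A = 246 − 47 − 5·(-40) − 6·122 = -333
  K = 43 + 47 − 5·(-333) = 1755
Policy C (Z := -26):
  J = 47
  Z = -26
  C = 95 − 47 − 2·(-26) = 100
  A = 246 − 47 − 5·(-26) − 6·100 = -271
  K = 43 + 47 − 5·(-271) = 1445
Comparing — Policy A: K=-4165, Policy B: K=1755, Policy C: K=1445. Lowest is -4165 (Policy A).

-4165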